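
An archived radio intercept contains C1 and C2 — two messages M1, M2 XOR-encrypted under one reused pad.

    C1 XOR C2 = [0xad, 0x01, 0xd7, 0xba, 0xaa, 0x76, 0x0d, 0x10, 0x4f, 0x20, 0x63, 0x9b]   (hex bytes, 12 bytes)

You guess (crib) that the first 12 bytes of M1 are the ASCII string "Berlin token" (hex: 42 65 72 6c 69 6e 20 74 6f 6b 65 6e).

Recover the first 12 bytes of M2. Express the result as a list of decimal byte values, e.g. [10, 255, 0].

[239, 100, 165, 214, 195, 24, 45, 100, 32, 75, 6, 245]

Since C1 ⊕ C2 = M1 ⊕ M2, XORing with the guessed M1 bytes yields the corresponding M2 bytes: M2 = (C1 ⊕ C2) ⊕ M1.
byte 0: 10101101 xor 01000010 = 11101111
byte 1: 00000001 xor 01100101 = 01100100
byte 2: 11010111 xor 01110010 = 10100101
byte 3: 10111010 xor 01101100 = 11010110
byte 4: 10101010 xor 01101001 = 11000011
byte 5: 01110110 xor 01101110 = 00011000
byte 6: 00001101 xor 00100000 = 00101101
byte 7: 00010000 xor 01110100 = 01100100
byte 8: 01001111 xor 01101111 = 00100000
byte 9: 00100000 xor 01101011 = 01001011
byte 10: 01100011 xor 01100101 = 00000110
byte 11: 10011011 xor 01101110 = 11110101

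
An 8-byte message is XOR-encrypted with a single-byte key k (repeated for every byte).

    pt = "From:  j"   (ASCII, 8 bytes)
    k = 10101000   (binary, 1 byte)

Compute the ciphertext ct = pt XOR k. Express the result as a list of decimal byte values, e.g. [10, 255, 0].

[238, 218, 199, 197, 146, 136, 136, 194]

The 1-byte key repeats, so the effective keystream is a8 a8 a8 a8 a8 a8 a8 a8.
byte 0: 46 xor a8 = ee
byte 1: 72 xor a8 = da
byte 2: 6f xor a8 = c7
byte 3: 6d xor a8 = c5
byte 4: 3a xor a8 = 92
byte 5: 20 xor a8 = 88
byte 6: 20 xor a8 = 88
byte 7: 6a xor a8 = c2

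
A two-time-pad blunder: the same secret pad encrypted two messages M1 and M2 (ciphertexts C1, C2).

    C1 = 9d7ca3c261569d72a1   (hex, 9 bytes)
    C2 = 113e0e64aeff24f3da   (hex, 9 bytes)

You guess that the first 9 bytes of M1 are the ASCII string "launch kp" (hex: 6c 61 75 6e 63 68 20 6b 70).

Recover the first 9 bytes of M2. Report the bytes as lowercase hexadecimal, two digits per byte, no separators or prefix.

e023d8c8acc199ea0b

First, C1 ⊕ C2 = (M1 ⊕ K) ⊕ (M2 ⊕ K) = M1 ⊕ M2, so the key drops out. Then M2 = (M1 ⊕ M2) ⊕ M1 over the first 9 bytes.
byte 0: (9d ^ 11) ^ 6c = 8c ^ 6c = e0
byte 1: (7c ^ 3e) ^ 61 = 42 ^ 61 = 23
byte 2: (a3 ^ 0e) ^ 75 = ad ^ 75 = d8
byte 3: (c2 ^ 64) ^ 6e = a6 ^ 6e = c8
byte 4: (61 ^ ae) ^ 63 = cf ^ 63 = ac
byte 5: (56 ^ ff) ^ 68 = a9 ^ 68 = c1
byte 6: (9d ^ 24) ^ 20 = b9 ^ 20 = 99
byte 7: (72 ^ f3) ^ 6b = 81 ^ 6b = ea
byte 8: (a1 ^ da) ^ 70 = 7b ^ 70 = 0b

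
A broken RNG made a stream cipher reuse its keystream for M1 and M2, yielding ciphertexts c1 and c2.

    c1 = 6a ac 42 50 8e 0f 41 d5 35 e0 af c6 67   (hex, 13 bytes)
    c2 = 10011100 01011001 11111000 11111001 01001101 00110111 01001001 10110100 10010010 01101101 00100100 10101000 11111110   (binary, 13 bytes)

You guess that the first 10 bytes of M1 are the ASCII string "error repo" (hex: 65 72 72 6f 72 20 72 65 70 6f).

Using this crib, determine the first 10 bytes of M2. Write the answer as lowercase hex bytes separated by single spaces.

93 87 c8 c6 b1 18 7a 04 d7 e2

First, c1 ⊕ c2 = (M1 ⊕ K) ⊕ (M2 ⊕ K) = M1 ⊕ M2, so the key drops out. Then M2 = (M1 ⊕ M2) ⊕ M1 over the first 10 bytes.
byte 0: (6a xor 9c) xor 65 = f6 xor 65 = 93
byte 1: (ac xor 59) xor 72 = f5 xor 72 = 87
byte 2: (42 xor f8) xor 72 = ba xor 72 = c8
byte 3: (50 xor f9) xor 6f = a9 xor 6f = c6
byte 4: (8e xor 4d) xor 72 = c3 xor 72 = b1
byte 5: (0f xor 37) xor 20 = 38 xor 20 = 18
byte 6: (41 xor 49) xor 72 = 08 xor 72 = 7a
byte 7: (d5 xor b4) xor 65 = 61 xor 65 = 04
byte 8: (35 xor 92) xor 70 = a7 xor 70 = d7
byte 9: (e0 xor 6d) xor 6f = 8d xor 6f = e2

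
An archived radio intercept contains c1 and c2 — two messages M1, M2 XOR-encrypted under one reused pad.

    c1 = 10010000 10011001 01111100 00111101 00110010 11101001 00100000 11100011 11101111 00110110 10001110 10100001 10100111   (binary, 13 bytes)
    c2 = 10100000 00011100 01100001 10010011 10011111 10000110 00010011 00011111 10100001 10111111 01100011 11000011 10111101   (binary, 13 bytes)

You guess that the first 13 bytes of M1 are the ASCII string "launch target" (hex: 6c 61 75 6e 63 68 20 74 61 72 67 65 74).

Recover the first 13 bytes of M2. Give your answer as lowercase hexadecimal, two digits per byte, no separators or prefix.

5ce468c0ce0713882ffb8a076e

First, c1 ⊕ c2 = (M1 ⊕ K) ⊕ (M2 ⊕ K) = M1 ⊕ M2, so the key drops out. Then M2 = (M1 ⊕ M2) ⊕ M1 over the first 13 bytes.
byte 0: (90 xor a0) xor 6c = 30 xor 6c = 5c
byte 1: (99 xor 1c) xor 61 = 85 xor 61 = e4
byte 2: (7c xor 61) xor 75 = 1d xor 75 = 68
byte 3: (3d xor 93) xor 6e = ae xor 6e = c0
byte 4: (32 xor 9f) xor 63 = ad xor 63 = ce
byte 5: (e9 xor 86) xor 68 = 6f xor 68 = 07
byte 6: (20 xor 13) xor 20 = 33 xor 20 = 13
byte 7: (e3 xor 1f) xor 74 = fc xor 74 = 88
byte 8: (ef xor a1) xor 61 = 4e xor 61 = 2f
byte 9: (36 xor bf) xor 72 = 89 xor 72 = fb
byte 10: (8e xor 63) xor 67 = ed xor 67 = 8a
byte 11: (a1 xor c3) xor 65 = 62 xor 65 = 07
byte 12: (a7 xor bd) xor 74 = 1a xor 74 = 6e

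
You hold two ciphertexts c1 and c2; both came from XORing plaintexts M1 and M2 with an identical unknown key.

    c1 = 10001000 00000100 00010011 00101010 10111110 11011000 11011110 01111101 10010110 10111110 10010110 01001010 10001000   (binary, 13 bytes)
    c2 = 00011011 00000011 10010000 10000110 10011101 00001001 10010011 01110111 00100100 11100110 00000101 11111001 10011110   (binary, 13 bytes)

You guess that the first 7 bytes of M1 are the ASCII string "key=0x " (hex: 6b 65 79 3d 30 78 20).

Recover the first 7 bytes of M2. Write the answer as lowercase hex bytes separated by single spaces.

First, c1 ⊕ c2 = (M1 ⊕ K) ⊕ (M2 ⊕ K) = M1 ⊕ M2, so the key drops out. Then M2 = (M1 ⊕ M2) ⊕ M1 over the first 7 bytes.
byte 0: (88 xor 1b) xor 6b = 93 xor 6b = f8
byte 1: (04 xor 03) xor 65 = 07 xor 65 = 62
byte 2: (13 xor 90) xor 79 = 83 xor 79 = fa
byte 3: (2a xor 86) xor 3d = ac xor 3d = 91
byte 4: (be xor 9d) xor 30 = 23 xor 30 = 13
byte 5: (d8 xor 09) xor 78 = d1 xor 78 = a9
byte 6: (de xor 93) xor 20 = 4d xor 20 = 6d

f8 62 fa 91 13 a9 6d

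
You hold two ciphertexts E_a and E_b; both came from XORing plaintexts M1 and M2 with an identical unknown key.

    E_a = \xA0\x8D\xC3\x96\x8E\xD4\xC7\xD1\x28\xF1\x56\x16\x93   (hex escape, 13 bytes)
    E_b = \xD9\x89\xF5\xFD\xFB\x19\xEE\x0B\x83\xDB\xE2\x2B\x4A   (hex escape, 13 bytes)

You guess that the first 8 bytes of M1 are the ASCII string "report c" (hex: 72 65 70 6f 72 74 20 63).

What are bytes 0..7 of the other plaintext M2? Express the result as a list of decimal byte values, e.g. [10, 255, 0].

[11, 97, 70, 4, 7, 185, 9, 185]

First, E_a ⊕ E_b = (M1 ⊕ K) ⊕ (M2 ⊕ K) = M1 ⊕ M2, so the key drops out. Then M2 = (M1 ⊕ M2) ⊕ M1 over the first 8 bytes.
byte 0: (a0 xor d9) xor 72 = 79 xor 72 = 0b
byte 1: (8d xor 89) xor 65 = 04 xor 65 = 61
byte 2: (c3 xor f5) xor 70 = 36 xor 70 = 46
byte 3: (96 xor fd) xor 6f = 6b xor 6f = 04
byte 4: (8e xor fb) xor 72 = 75 xor 72 = 07
byte 5: (d4 xor 19) xor 74 = cd xor 74 = b9
byte 6: (c7 xor ee) xor 20 = 29 xor 20 = 09
byte 7: (d1 xor 0b) xor 63 = da xor 63 = b9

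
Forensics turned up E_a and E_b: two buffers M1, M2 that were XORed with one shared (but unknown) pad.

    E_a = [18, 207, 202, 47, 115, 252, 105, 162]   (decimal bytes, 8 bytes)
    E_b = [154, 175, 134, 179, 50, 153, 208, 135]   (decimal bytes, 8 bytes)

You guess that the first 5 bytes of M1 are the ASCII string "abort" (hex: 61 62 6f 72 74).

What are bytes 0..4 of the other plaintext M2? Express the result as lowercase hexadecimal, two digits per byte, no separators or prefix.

e90223ee35

First, E_a ⊕ E_b = (M1 ⊕ K) ⊕ (M2 ⊕ K) = M1 ⊕ M2, so the key drops out. Then M2 = (M1 ⊕ M2) ⊕ M1 over the first 5 bytes.
byte 0: (12 ⊕ 9a) ⊕ 61 = 88 ⊕ 61 = e9
byte 1: (cf ⊕ af) ⊕ 62 = 60 ⊕ 62 = 02
byte 2: (ca ⊕ 86) ⊕ 6f = 4c ⊕ 6f = 23
byte 3: (2f ⊕ b3) ⊕ 72 = 9c ⊕ 72 = ee
byte 4: (73 ⊕ 32) ⊕ 74 = 41 ⊕ 74 = 35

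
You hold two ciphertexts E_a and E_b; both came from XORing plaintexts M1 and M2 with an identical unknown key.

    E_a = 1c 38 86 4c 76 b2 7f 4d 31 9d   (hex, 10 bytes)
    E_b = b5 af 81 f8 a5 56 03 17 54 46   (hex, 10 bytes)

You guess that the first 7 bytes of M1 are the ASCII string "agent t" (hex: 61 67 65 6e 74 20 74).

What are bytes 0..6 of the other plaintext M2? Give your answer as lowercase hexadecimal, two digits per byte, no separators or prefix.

c8f062daa7c408

First, E_a ⊕ E_b = (M1 ⊕ K) ⊕ (M2 ⊕ K) = M1 ⊕ M2, so the key drops out. Then M2 = (M1 ⊕ M2) ⊕ M1 over the first 7 bytes.
byte 0: (1c XOR b5) XOR 61 = a9 XOR 61 = c8
byte 1: (38 XOR af) XOR 67 = 97 XOR 67 = f0
byte 2: (86 XOR 81) XOR 65 = 07 XOR 65 = 62
byte 3: (4c XOR f8) XOR 6e = b4 XOR 6e = da
byte 4: (76 XOR a5) XOR 74 = d3 XOR 74 = a7
byte 5: (b2 XOR 56) XOR 20 = e4 XOR 20 = c4
byte 6: (7f XOR 03) XOR 74 = 7c XOR 74 = 08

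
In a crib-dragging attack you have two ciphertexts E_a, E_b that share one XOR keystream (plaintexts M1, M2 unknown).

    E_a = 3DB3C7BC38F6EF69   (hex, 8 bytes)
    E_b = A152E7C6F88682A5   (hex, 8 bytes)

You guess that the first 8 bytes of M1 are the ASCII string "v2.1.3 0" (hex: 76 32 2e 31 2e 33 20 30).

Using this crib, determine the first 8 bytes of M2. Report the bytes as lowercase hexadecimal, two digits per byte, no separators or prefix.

ead30e4bee434dfc

First, E_a ⊕ E_b = (M1 ⊕ K) ⊕ (M2 ⊕ K) = M1 ⊕ M2, so the key drops out. Then M2 = (M1 ⊕ M2) ⊕ M1 over the first 8 bytes.
byte 0: (3d ^ a1) ^ 76 = 9c ^ 76 = ea
byte 1: (b3 ^ 52) ^ 32 = e1 ^ 32 = d3
byte 2: (c7 ^ e7) ^ 2e = 20 ^ 2e = 0e
byte 3: (bc ^ c6) ^ 31 = 7a ^ 31 = 4b
byte 4: (38 ^ f8) ^ 2e = c0 ^ 2e = ee
byte 5: (f6 ^ 86) ^ 33 = 70 ^ 33 = 43
byte 6: (ef ^ 82) ^ 20 = 6d ^ 20 = 4d
byte 7: (69 ^ a5) ^ 30 = cc ^ 30 = fc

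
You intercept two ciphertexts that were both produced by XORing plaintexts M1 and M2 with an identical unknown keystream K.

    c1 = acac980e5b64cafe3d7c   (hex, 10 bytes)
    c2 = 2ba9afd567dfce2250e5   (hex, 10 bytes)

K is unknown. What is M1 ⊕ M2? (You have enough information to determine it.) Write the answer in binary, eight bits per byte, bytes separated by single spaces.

c1 ⊕ c2 = (M1 ⊕ K) ⊕ (M2 ⊕ K) = M1 ⊕ M2 — the shared key cancels under XOR.
172 xor  43 = 135
172 xor 169 =   5
152 xor 175 =  55
 14 xor 213 = 219
 91 xor 103 =  60
100 xor 223 = 187
202 xor 206 =   4
254 xor  34 = 220
 61 xor  80 = 109
124 xor 229 = 153

10000111 00000101 00110111 11011011 00111100 10111011 00000100 11011100 01101101 10011001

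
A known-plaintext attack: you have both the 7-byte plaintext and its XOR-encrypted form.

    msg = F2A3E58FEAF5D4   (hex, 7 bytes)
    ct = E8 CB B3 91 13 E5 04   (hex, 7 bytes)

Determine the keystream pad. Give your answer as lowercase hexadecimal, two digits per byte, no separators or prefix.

Since ct = msg ⊕ pad, XORing both sides with msg gives pad = msg ⊕ ct.
byte 0: f2 ^ e8 = 1a
byte 1: a3 ^ cb = 68
byte 2: e5 ^ b3 = 56
byte 3: 8f ^ 91 = 1e
byte 4: ea ^ 13 = f9
byte 5: f5 ^ e5 = 10
byte 6: d4 ^ 04 = d0

1a68561ef910d0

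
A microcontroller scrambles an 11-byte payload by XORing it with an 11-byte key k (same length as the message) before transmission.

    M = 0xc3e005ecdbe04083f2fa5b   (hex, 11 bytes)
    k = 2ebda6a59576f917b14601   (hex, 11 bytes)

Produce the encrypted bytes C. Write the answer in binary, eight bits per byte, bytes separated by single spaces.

11101101 01011101 10100011 01001001 01001110 10010110 10111001 10010100 01000011 10111100 01011010

XOR is its own inverse, so applying the key byte-wise gives the result directly.
byte 0: c3 xor 2e = ed
byte 1: e0 xor bd = 5d
byte 2: 05 xor a6 = a3
byte 3: ec xor a5 = 49
byte 4: db xor 95 = 4e
byte 5: e0 xor 76 = 96
byte 6: 40 xor f9 = b9
byte 7: 83 xor 17 = 94
byte 8: f2 xor b1 = 43
byte 9: fa xor 46 = bc
byte 10: 5b xor 01 = 5a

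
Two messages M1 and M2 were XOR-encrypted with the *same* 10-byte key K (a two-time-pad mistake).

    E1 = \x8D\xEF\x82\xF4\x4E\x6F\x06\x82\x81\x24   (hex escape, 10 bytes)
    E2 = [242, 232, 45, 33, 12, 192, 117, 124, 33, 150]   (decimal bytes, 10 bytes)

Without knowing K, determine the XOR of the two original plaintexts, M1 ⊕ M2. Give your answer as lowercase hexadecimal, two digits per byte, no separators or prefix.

7f07afd542af73fea0b2

E1 ⊕ E2 = (M1 ⊕ K) ⊕ (M2 ⊕ K) = M1 ⊕ M2 — the shared key cancels under XOR.
8d xor f2 = 7f
ef xor e8 = 07
82 xor 2d = af
f4 xor 21 = d5
4e xor 0c = 42
6f xor c0 = af
06 xor 75 = 73
82 xor 7c = fe
81 xor 21 = a0
24 xor 96 = b2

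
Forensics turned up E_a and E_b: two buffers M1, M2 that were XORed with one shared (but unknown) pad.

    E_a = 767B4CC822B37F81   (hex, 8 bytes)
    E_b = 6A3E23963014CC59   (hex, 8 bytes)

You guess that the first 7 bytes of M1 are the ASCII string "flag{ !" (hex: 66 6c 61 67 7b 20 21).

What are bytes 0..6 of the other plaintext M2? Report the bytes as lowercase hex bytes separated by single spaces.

First, E_a ⊕ E_b = (M1 ⊕ K) ⊕ (M2 ⊕ K) = M1 ⊕ M2, so the key drops out. Then M2 = (M1 ⊕ M2) ⊕ M1 over the first 7 bytes.
byte 0: (76 xor 6a) xor 66 = 1c xor 66 = 7a
byte 1: (7b xor 3e) xor 6c = 45 xor 6c = 29
byte 2: (4c xor 23) xor 61 = 6f xor 61 = 0e
byte 3: (c8 xor 96) xor 67 = 5e xor 67 = 39
byte 4: (22 xor 30) xor 7b = 12 xor 7b = 69
byte 5: (b3 xor 14) xor 20 = a7 xor 20 = 87
byte 6: (7f xor cc) xor 21 = b3 xor 21 = 92

7a 29 0e 39 69 87 92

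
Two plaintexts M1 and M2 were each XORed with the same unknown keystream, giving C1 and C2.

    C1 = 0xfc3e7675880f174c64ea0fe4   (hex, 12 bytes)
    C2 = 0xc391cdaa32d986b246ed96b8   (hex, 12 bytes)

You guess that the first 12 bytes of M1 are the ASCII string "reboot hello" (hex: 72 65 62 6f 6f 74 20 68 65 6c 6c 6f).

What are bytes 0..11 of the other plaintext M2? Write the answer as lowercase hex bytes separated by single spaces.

First, C1 ⊕ C2 = (M1 ⊕ K) ⊕ (M2 ⊕ K) = M1 ⊕ M2, so the key drops out. Then M2 = (M1 ⊕ M2) ⊕ M1 over the first 12 bytes.
byte 0: (fc XOR c3) XOR 72 = 3f XOR 72 = 4d
byte 1: (3e XOR 91) XOR 65 = af XOR 65 = ca
byte 2: (76 XOR cd) XOR 62 = bb XOR 62 = d9
byte 3: (75 XOR aa) XOR 6f = df XOR 6f = b0
byte 4: (88 XOR 32) XOR 6f = ba XOR 6f = d5
byte 5: (0f XOR d9) XOR 74 = d6 XOR 74 = a2
byte 6: (17 XOR 86) XOR 20 = 91 XOR 20 = b1
byte 7: (4c XOR b2) XOR 68 = fe XOR 68 = 96
byte 8: (64 XOR 46) XOR 65 = 22 XOR 65 = 47
byte 9: (ea XOR ed) XOR 6c = 07 XOR 6c = 6b
byte 10: (0f XOR 96) XOR 6c = 99 XOR 6c = f5
byte 11: (e4 XOR b8) XOR 6f = 5c XOR 6f = 33

4d ca d9 b0 d5 a2 b1 96 47 6b f5 33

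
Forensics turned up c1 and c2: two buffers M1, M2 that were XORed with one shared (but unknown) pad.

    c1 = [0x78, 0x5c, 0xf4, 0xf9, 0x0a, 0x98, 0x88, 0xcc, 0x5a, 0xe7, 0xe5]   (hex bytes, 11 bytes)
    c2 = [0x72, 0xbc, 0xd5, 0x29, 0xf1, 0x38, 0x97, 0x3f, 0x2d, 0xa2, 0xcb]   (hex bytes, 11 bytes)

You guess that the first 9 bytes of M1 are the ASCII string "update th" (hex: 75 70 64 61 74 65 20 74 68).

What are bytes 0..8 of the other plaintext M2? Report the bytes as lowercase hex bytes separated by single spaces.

7f 90 45 b1 8f c5 3f 87 1f

First, c1 ⊕ c2 = (M1 ⊕ K) ⊕ (M2 ⊕ K) = M1 ⊕ M2, so the key drops out. Then M2 = (M1 ⊕ M2) ⊕ M1 over the first 9 bytes.
byte 0: (78 ^ 72) ^ 75 = 0a ^ 75 = 7f
byte 1: (5c ^ bc) ^ 70 = e0 ^ 70 = 90
byte 2: (f4 ^ d5) ^ 64 = 21 ^ 64 = 45
byte 3: (f9 ^ 29) ^ 61 = d0 ^ 61 = b1
byte 4: (0a ^ f1) ^ 74 = fb ^ 74 = 8f
byte 5: (98 ^ 38) ^ 65 = a0 ^ 65 = c5
byte 6: (88 ^ 97) ^ 20 = 1f ^ 20 = 3f
byte 7: (cc ^ 3f) ^ 74 = f3 ^ 74 = 87
byte 8: (5a ^ 2d) ^ 68 = 77 ^ 68 = 1f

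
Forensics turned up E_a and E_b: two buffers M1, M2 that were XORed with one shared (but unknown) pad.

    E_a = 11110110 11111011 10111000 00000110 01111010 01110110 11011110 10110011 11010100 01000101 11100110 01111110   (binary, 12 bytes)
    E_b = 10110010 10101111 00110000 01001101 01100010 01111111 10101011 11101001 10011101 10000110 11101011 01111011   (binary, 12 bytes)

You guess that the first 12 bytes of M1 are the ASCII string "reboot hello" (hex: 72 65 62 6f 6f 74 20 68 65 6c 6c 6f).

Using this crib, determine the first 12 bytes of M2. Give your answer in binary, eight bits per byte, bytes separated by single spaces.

00110110 00110001 11101010 00100100 01110111 01111101 01010101 00110010 00101100 10101111 01100001 01101010

First, E_a ⊕ E_b = (M1 ⊕ K) ⊕ (M2 ⊕ K) = M1 ⊕ M2, so the key drops out. Then M2 = (M1 ⊕ M2) ⊕ M1 over the first 12 bytes.
byte 0: (f6 ^ b2) ^ 72 = 44 ^ 72 = 36
byte 1: (fb ^ af) ^ 65 = 54 ^ 65 = 31
byte 2: (b8 ^ 30) ^ 62 = 88 ^ 62 = ea
byte 3: (06 ^ 4d) ^ 6f = 4b ^ 6f = 24
byte 4: (7a ^ 62) ^ 6f = 18 ^ 6f = 77
byte 5: (76 ^ 7f) ^ 74 = 09 ^ 74 = 7d
byte 6: (de ^ ab) ^ 20 = 75 ^ 20 = 55
byte 7: (b3 ^ e9) ^ 68 = 5a ^ 68 = 32
byte 8: (d4 ^ 9d) ^ 65 = 49 ^ 65 = 2c
byte 9: (45 ^ 86) ^ 6c = c3 ^ 6c = af
byte 10: (e6 ^ eb) ^ 6c = 0d ^ 6c = 61
byte 11: (7e ^ 7b) ^ 6f = 05 ^ 6f = 6a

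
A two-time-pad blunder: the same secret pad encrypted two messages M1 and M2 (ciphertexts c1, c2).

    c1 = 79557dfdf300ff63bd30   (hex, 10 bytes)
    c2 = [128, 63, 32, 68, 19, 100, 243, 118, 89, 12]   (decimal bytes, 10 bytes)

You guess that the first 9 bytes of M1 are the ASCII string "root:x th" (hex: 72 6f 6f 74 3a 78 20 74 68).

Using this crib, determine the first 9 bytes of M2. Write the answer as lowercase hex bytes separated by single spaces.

First, c1 ⊕ c2 = (M1 ⊕ K) ⊕ (M2 ⊕ K) = M1 ⊕ M2, so the key drops out. Then M2 = (M1 ⊕ M2) ⊕ M1 over the first 9 bytes.
byte 0: (79 ^ 80) ^ 72 = f9 ^ 72 = 8b
byte 1: (55 ^ 3f) ^ 6f = 6a ^ 6f = 05
byte 2: (7d ^ 20) ^ 6f = 5d ^ 6f = 32
byte 3: (fd ^ 44) ^ 74 = b9 ^ 74 = cd
byte 4: (f3 ^ 13) ^ 3a = e0 ^ 3a = da
byte 5: (00 ^ 64) ^ 78 = 64 ^ 78 = 1c
byte 6: (ff ^ f3) ^ 20 = 0c ^ 20 = 2c
byte 7: (63 ^ 76) ^ 74 = 15 ^ 74 = 61
byte 8: (bd ^ 59) ^ 68 = e4 ^ 68 = 8c

8b 05 32 cd da 1c 2c 61 8c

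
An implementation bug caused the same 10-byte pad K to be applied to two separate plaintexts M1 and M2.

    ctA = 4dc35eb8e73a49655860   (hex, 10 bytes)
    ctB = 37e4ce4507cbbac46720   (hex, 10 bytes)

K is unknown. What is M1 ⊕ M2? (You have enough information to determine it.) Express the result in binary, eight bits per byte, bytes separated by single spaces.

01111010 00100111 10010000 11111101 11100000 11110001 11110011 10100001 00111111 01000000

ctA ⊕ ctB = (M1 ⊕ K) ⊕ (M2 ⊕ K) = M1 ⊕ M2 — the shared key cancels under XOR.
01001101 ^ 00110111 = 01111010
11000011 ^ 11100100 = 00100111
01011110 ^ 11001110 = 10010000
10111000 ^ 01000101 = 11111101
11100111 ^ 00000111 = 11100000
00111010 ^ 11001011 = 11110001
01001001 ^ 10111010 = 11110011
01100101 ^ 11000100 = 10100001
01011000 ^ 01100111 = 00111111
01100000 ^ 00100000 = 01000000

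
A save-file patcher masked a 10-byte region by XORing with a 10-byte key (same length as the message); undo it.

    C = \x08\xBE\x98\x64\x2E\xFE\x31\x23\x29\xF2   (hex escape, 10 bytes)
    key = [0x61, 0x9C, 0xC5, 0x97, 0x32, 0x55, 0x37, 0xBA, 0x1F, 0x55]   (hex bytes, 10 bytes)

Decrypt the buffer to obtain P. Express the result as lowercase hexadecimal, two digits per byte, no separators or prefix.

XOR is its own inverse, so applying the key byte-wise gives the result directly.
byte 0: 08 XOR 61 = 69
byte 1: be XOR 9c = 22
byte 2: 98 XOR c5 = 5d
byte 3: 64 XOR 97 = f3
byte 4: 2e XOR 32 = 1c
byte 5: fe XOR 55 = ab
byte 6: 31 XOR 37 = 06
byte 7: 23 XOR ba = 99
byte 8: 29 XOR 1f = 36
byte 9: f2 XOR 55 = a7

69225df31cab069936a7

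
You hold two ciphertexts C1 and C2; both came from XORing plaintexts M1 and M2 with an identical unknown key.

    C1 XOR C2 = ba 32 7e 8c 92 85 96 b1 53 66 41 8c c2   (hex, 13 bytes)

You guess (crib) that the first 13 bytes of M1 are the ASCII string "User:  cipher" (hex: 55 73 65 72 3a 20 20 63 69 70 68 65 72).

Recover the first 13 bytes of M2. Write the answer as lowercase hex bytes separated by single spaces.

ef 41 1b fe a8 a5 b6 d2 3a 16 29 e9 b0

Since C1 ⊕ C2 = M1 ⊕ M2, XORing with the guessed M1 bytes yields the corresponding M2 bytes: M2 = (C1 ⊕ C2) ⊕ M1.
byte 0: ba ⊕ 55 = ef
byte 1: 32 ⊕ 73 = 41
byte 2: 7e ⊕ 65 = 1b
byte 3: 8c ⊕ 72 = fe
byte 4: 92 ⊕ 3a = a8
byte 5: 85 ⊕ 20 = a5
byte 6: 96 ⊕ 20 = b6
byte 7: b1 ⊕ 63 = d2
byte 8: 53 ⊕ 69 = 3a
byte 9: 66 ⊕ 70 = 16
byte 10: 41 ⊕ 68 = 29
byte 11: 8c ⊕ 65 = e9
byte 12: c2 ⊕ 72 = b0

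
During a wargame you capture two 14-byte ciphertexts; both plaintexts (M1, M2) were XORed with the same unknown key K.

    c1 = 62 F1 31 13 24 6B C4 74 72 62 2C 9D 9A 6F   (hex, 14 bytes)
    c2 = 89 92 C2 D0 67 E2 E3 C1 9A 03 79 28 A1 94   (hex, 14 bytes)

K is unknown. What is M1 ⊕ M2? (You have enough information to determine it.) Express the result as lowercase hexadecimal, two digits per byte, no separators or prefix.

eb63f3c3438927b5e86155b53bfb

c1 ⊕ c2 = (M1 ⊕ K) ⊕ (M2 ⊕ K) = M1 ⊕ M2 — the shared key cancels under XOR.
byte 0: 62 xor 89 = eb
byte 1: f1 xor 92 = 63
byte 2: 31 xor c2 = f3
byte 3: 13 xor d0 = c3
byte 4: 24 xor 67 = 43
byte 5: 6b xor e2 = 89
byte 6: c4 xor e3 = 27
byte 7: 74 xor c1 = b5
byte 8: 72 xor 9a = e8
byte 9: 62 xor 03 = 61
byte 10: 2c xor 79 = 55
byte 11: 9d xor 28 = b5
byte 12: 9a xor a1 = 3b
byte 13: 6f xor 94 = fb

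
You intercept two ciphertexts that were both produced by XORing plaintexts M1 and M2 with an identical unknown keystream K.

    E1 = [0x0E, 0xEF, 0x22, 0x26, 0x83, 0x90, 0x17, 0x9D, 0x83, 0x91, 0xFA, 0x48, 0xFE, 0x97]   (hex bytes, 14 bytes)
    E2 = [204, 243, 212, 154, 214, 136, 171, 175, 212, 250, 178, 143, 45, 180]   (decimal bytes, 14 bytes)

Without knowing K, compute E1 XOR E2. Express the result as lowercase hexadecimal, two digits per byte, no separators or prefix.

E1 ⊕ E2 = (M1 ⊕ K) ⊕ (M2 ⊕ K) = M1 ⊕ M2 — the shared key cancels under XOR.
byte 0: 0e xor cc = c2
byte 1: ef xor f3 = 1c
byte 2: 22 xor d4 = f6
byte 3: 26 xor 9a = bc
byte 4: 83 xor d6 = 55
byte 5: 90 xor 88 = 18
byte 6: 17 xor ab = bc
byte 7: 9d xor af = 32
byte 8: 83 xor d4 = 57
byte 9: 91 xor fa = 6b
byte 10: fa xor b2 = 48
byte 11: 48 xor 8f = c7
byte 12: fe xor 2d = d3
byte 13: 97 xor b4 = 23

c21cf6bc5518bc32576b48c7d323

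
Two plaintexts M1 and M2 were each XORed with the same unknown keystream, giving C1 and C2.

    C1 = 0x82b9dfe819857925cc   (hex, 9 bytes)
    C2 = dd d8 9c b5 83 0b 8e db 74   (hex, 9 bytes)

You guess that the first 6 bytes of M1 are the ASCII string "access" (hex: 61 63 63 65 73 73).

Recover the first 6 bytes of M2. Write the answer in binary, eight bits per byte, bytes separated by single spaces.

First, C1 ⊕ C2 = (M1 ⊕ K) ⊕ (M2 ⊕ K) = M1 ⊕ M2, so the key drops out. Then M2 = (M1 ⊕ M2) ⊕ M1 over the first 6 bytes.
byte 0: (82 ⊕ dd) ⊕ 61 = 5f ⊕ 61 = 3e
byte 1: (b9 ⊕ d8) ⊕ 63 = 61 ⊕ 63 = 02
byte 2: (df ⊕ 9c) ⊕ 63 = 43 ⊕ 63 = 20
byte 3: (e8 ⊕ b5) ⊕ 65 = 5d ⊕ 65 = 38
byte 4: (19 ⊕ 83) ⊕ 73 = 9a ⊕ 73 = e9
byte 5: (85 ⊕ 0b) ⊕ 73 = 8e ⊕ 73 = fd

00111110 00000010 00100000 00111000 11101001 11111101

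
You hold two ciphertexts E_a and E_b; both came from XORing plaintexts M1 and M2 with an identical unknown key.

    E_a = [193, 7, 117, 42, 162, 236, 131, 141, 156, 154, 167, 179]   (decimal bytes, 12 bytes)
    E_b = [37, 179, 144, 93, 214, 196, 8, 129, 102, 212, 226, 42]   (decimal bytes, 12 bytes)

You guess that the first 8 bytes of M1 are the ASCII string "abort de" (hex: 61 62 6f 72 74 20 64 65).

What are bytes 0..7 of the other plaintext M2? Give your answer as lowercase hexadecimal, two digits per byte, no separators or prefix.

First, E_a ⊕ E_b = (M1 ⊕ K) ⊕ (M2 ⊕ K) = M1 ⊕ M2, so the key drops out. Then M2 = (M1 ⊕ M2) ⊕ M1 over the first 8 bytes.
byte 0: (c1 ⊕ 25) ⊕ 61 = e4 ⊕ 61 = 85
byte 1: (07 ⊕ b3) ⊕ 62 = b4 ⊕ 62 = d6
byte 2: (75 ⊕ 90) ⊕ 6f = e5 ⊕ 6f = 8a
byte 3: (2a ⊕ 5d) ⊕ 72 = 77 ⊕ 72 = 05
byte 4: (a2 ⊕ d6) ⊕ 74 = 74 ⊕ 74 = 00
byte 5: (ec ⊕ c4) ⊕ 20 = 28 ⊕ 20 = 08
byte 6: (83 ⊕ 08) ⊕ 64 = 8b ⊕ 64 = ef
byte 7: (8d ⊕ 81) ⊕ 65 = 0c ⊕ 65 = 69

85d68a050008ef69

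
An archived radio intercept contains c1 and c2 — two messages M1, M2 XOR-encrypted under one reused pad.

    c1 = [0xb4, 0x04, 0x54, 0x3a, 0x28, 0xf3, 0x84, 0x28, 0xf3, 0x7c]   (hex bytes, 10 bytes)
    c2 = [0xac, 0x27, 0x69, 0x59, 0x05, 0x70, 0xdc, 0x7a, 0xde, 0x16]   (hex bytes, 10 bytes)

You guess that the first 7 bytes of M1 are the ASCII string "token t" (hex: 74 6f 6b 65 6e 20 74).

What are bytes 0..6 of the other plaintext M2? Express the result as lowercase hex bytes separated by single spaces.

6c 4c 56 06 43 a3 2c

First, c1 ⊕ c2 = (M1 ⊕ K) ⊕ (M2 ⊕ K) = M1 ⊕ M2, so the key drops out. Then M2 = (M1 ⊕ M2) ⊕ M1 over the first 7 bytes.
byte 0: (b4 ⊕ ac) ⊕ 74 = 18 ⊕ 74 = 6c
byte 1: (04 ⊕ 27) ⊕ 6f = 23 ⊕ 6f = 4c
byte 2: (54 ⊕ 69) ⊕ 6b = 3d ⊕ 6b = 56
byte 3: (3a ⊕ 59) ⊕ 65 = 63 ⊕ 65 = 06
byte 4: (28 ⊕ 05) ⊕ 6e = 2d ⊕ 6e = 43
byte 5: (f3 ⊕ 70) ⊕ 20 = 83 ⊕ 20 = a3
byte 6: (84 ⊕ dc) ⊕ 74 = 58 ⊕ 74 = 2c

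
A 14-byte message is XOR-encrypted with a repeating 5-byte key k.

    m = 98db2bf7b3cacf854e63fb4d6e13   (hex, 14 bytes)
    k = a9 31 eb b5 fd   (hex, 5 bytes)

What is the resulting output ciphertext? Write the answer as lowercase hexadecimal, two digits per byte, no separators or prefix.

The 5-byte key repeats, so the effective keystream is a9 31 eb b5 fd a9 31 eb b5 fd a9 31 eb b5.
byte 0: 98 XOR a9 = 31
byte 1: db XOR 31 = ea
byte 2: 2b XOR eb = c0
byte 3: f7 XOR b5 = 42
byte 4: b3 XOR fd = 4e
byte 5: ca XOR a9 = 63
byte 6: cf XOR 31 = fe
byte 7: 85 XOR eb = 6e
byte 8: 4e XOR b5 = fb
byte 9: 63 XOR fd = 9e
byte 10: fb XOR a9 = 52
byte 11: 4d XOR 31 = 7c
byte 12: 6e XOR eb = 85
byte 13: 13 XOR b5 = a6

31eac0424e63fe6efb9e527c85a6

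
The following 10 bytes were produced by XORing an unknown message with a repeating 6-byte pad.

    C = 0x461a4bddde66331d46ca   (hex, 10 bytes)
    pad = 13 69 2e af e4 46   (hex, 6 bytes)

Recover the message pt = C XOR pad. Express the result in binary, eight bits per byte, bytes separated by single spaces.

The 6-byte key repeats, so the effective keystream is 13 69 2e af e4 46 13 69 2e af.
byte 0:  70 XOR  19 =  85
byte 1:  26 XOR 105 = 115
byte 2:  75 XOR  46 = 101
byte 3: 221 XOR 175 = 114
byte 4: 222 XOR 228 =  58
byte 5: 102 XOR  70 =  32
byte 6:  51 XOR  19 =  32
byte 7:  29 XOR 105 = 116
byte 8:  70 XOR  46 = 104
byte 9: 202 XOR 175 = 101

01010101 01110011 01100101 01110010 00111010 00100000 00100000 01110100 01101000 01100101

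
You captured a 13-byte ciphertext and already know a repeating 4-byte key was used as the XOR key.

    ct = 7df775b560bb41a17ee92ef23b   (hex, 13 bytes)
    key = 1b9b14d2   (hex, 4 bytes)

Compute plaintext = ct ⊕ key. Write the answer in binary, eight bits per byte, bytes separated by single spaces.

The 4-byte key repeats, so the effective keystream is 1b 9b 14 d2 1b 9b 14 d2 1b 9b 14 d2 1b.
byte 0: 7d xor 1b = 66
byte 1: f7 xor 9b = 6c
byte 2: 75 xor 14 = 61
byte 3: b5 xor d2 = 67
byte 4: 60 xor 1b = 7b
byte 5: bb xor 9b = 20
byte 6: 41 xor 14 = 55
byte 7: a1 xor d2 = 73
byte 8: 7e xor 1b = 65
byte 9: e9 xor 9b = 72
byte 10: 2e xor 14 = 3a
byte 11: f2 xor d2 = 20
byte 12: 3b xor 1b = 20

01100110 01101100 01100001 01100111 01111011 00100000 01010101 01110011 01100101 01110010 00111010 00100000 00100000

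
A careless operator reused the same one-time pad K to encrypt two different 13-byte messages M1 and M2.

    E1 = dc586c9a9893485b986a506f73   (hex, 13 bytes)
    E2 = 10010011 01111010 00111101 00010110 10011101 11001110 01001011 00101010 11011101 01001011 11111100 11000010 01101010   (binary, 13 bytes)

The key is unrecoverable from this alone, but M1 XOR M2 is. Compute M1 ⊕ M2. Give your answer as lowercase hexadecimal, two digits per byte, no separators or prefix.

4f22518c055d03714521acad19

E1 ⊕ E2 = (M1 ⊕ K) ⊕ (M2 ⊕ K) = M1 ⊕ M2 — the shared key cancels under XOR.
dc ⊕ 93 = 4f
58 ⊕ 7a = 22
6c ⊕ 3d = 51
9a ⊕ 16 = 8c
98 ⊕ 9d = 05
93 ⊕ ce = 5d
48 ⊕ 4b = 03
5b ⊕ 2a = 71
98 ⊕ dd = 45
6a ⊕ 4b = 21
50 ⊕ fc = ac
6f ⊕ c2 = ad
73 ⊕ 6a = 19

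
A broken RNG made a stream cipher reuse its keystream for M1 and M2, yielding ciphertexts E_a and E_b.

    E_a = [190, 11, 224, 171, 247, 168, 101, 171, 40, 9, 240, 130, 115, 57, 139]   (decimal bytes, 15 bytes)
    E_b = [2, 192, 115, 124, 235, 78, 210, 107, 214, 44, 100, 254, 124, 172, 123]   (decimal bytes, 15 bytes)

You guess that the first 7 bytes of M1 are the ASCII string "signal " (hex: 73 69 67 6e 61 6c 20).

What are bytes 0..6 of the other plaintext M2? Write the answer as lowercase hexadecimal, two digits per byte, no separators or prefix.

cfa2f4b97d8a97

First, E_a ⊕ E_b = (M1 ⊕ K) ⊕ (M2 ⊕ K) = M1 ⊕ M2, so the key drops out. Then M2 = (M1 ⊕ M2) ⊕ M1 over the first 7 bytes.
byte 0: (be xor 02) xor 73 = bc xor 73 = cf
byte 1: (0b xor c0) xor 69 = cb xor 69 = a2
byte 2: (e0 xor 73) xor 67 = 93 xor 67 = f4
byte 3: (ab xor 7c) xor 6e = d7 xor 6e = b9
byte 4: (f7 xor eb) xor 61 = 1c xor 61 = 7d
byte 5: (a8 xor 4e) xor 6c = e6 xor 6c = 8a
byte 6: (65 xor d2) xor 20 = b7 xor 20 = 97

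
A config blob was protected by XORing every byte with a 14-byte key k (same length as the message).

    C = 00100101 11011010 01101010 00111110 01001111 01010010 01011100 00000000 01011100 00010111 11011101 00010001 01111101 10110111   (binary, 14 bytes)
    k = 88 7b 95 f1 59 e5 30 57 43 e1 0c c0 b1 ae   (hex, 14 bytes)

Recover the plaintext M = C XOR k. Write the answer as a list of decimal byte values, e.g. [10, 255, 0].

[173, 161, 255, 207, 22, 183, 108, 87, 31, 246, 209, 209, 204, 25]

XOR is its own inverse, so applying the key byte-wise gives the result directly.
00100101 XOR 10001000 = 10101101
11011010 XOR 01111011 = 10100001
01101010 XOR 10010101 = 11111111
00111110 XOR 11110001 = 11001111
01001111 XOR 01011001 = 00010110
01010010 XOR 11100101 = 10110111
01011100 XOR 00110000 = 01101100
00000000 XOR 01010111 = 01010111
01011100 XOR 01000011 = 00011111
00010111 XOR 11100001 = 11110110
11011101 XOR 00001100 = 11010001
00010001 XOR 11000000 = 11010001
01111101 XOR 10110001 = 11001100
10110111 XOR 10101110 = 00011001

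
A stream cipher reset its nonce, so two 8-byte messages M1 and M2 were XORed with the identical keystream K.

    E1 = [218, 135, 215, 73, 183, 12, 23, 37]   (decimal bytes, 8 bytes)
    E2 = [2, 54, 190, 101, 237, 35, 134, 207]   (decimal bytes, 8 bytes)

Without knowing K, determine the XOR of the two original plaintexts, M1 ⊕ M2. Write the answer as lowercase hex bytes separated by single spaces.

E1 ⊕ E2 = (M1 ⊕ K) ⊕ (M2 ⊕ K) = M1 ⊕ M2 — the shared key cancels under XOR.
da XOR 02 = d8
87 XOR 36 = b1
d7 XOR be = 69
49 XOR 65 = 2c
b7 XOR ed = 5a
0c XOR 23 = 2f
17 XOR 86 = 91
25 XOR cf = ea

d8 b1 69 2c 5a 2f 91 ea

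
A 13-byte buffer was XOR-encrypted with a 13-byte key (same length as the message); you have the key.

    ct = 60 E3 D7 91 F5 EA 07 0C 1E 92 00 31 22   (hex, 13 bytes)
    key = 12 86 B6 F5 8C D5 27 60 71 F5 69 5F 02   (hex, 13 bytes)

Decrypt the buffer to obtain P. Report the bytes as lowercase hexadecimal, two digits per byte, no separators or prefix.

XOR is its own inverse, so applying the key byte-wise gives the result directly.
60 XOR 12 = 72
e3 XOR 86 = 65
d7 XOR b6 = 61
91 XOR f5 = 64
f5 XOR 8c = 79
ea XOR d5 = 3f
07 XOR 27 = 20
0c XOR 60 = 6c
1e XOR 71 = 6f
92 XOR f5 = 67
00 XOR 69 = 69
31 XOR 5f = 6e
22 XOR 02 = 20

72656164793f206c6f67696e20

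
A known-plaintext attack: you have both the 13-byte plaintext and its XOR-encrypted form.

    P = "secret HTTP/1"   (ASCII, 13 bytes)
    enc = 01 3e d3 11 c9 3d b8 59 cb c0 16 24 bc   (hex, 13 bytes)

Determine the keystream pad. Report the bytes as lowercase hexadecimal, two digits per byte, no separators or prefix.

Since enc = P ⊕ pad, XORing both sides with P gives pad = P ⊕ enc.
73 ⊕ 01 = 72
65 ⊕ 3e = 5b
63 ⊕ d3 = b0
72 ⊕ 11 = 63
65 ⊕ c9 = ac
74 ⊕ 3d = 49
20 ⊕ b8 = 98
48 ⊕ 59 = 11
54 ⊕ cb = 9f
54 ⊕ c0 = 94
50 ⊕ 16 = 46
2f ⊕ 24 = 0b
31 ⊕ bc = 8d

725bb063ac4998119f94460b8d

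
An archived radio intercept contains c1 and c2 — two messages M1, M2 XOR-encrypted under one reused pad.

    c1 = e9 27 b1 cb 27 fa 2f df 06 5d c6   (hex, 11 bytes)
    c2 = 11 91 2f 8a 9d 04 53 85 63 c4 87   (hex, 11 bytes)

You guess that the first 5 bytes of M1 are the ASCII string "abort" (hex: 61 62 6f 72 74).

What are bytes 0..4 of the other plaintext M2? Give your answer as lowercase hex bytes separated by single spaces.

First, c1 ⊕ c2 = (M1 ⊕ K) ⊕ (M2 ⊕ K) = M1 ⊕ M2, so the key drops out. Then M2 = (M1 ⊕ M2) ⊕ M1 over the first 5 bytes.
byte 0: (e9 xor 11) xor 61 = f8 xor 61 = 99
byte 1: (27 xor 91) xor 62 = b6 xor 62 = d4
byte 2: (b1 xor 2f) xor 6f = 9e xor 6f = f1
byte 3: (cb xor 8a) xor 72 = 41 xor 72 = 33
byte 4: (27 xor 9d) xor 74 = ba xor 74 = ce

99 d4 f1 33 ce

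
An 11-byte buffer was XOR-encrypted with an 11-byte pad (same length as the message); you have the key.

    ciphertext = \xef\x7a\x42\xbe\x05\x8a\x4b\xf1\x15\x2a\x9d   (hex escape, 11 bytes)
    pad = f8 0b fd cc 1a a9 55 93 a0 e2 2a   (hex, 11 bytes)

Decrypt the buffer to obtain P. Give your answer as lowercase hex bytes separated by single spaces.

17 71 bf 72 1f 23 1e 62 b5 c8 b7

XOR is its own inverse, so applying the key byte-wise gives the result directly.
11101111 xor 11111000 = 00010111
01111010 xor 00001011 = 01110001
01000010 xor 11111101 = 10111111
10111110 xor 11001100 = 01110010
00000101 xor 00011010 = 00011111
10001010 xor 10101001 = 00100011
01001011 xor 01010101 = 00011110
11110001 xor 10010011 = 01100010
00010101 xor 10100000 = 10110101
00101010 xor 11100010 = 11001000
10011101 xor 00101010 = 10110111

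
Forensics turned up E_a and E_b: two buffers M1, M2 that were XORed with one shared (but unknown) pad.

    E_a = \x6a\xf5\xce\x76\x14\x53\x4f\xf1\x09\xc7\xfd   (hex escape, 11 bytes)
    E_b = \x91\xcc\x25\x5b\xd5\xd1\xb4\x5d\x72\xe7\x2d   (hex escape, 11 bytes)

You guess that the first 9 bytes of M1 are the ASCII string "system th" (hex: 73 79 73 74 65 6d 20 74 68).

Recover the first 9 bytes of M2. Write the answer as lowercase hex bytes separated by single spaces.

First, E_a ⊕ E_b = (M1 ⊕ K) ⊕ (M2 ⊕ K) = M1 ⊕ M2, so the key drops out. Then M2 = (M1 ⊕ M2) ⊕ M1 over the first 9 bytes.
byte 0: (6a ⊕ 91) ⊕ 73 = fb ⊕ 73 = 88
byte 1: (f5 ⊕ cc) ⊕ 79 = 39 ⊕ 79 = 40
byte 2: (ce ⊕ 25) ⊕ 73 = eb ⊕ 73 = 98
byte 3: (76 ⊕ 5b) ⊕ 74 = 2d ⊕ 74 = 59
byte 4: (14 ⊕ d5) ⊕ 65 = c1 ⊕ 65 = a4
byte 5: (53 ⊕ d1) ⊕ 6d = 82 ⊕ 6d = ef
byte 6: (4f ⊕ b4) ⊕ 20 = fb ⊕ 20 = db
byte 7: (f1 ⊕ 5d) ⊕ 74 = ac ⊕ 74 = d8
byte 8: (09 ⊕ 72) ⊕ 68 = 7b ⊕ 68 = 13

88 40 98 59 a4 ef db d8 13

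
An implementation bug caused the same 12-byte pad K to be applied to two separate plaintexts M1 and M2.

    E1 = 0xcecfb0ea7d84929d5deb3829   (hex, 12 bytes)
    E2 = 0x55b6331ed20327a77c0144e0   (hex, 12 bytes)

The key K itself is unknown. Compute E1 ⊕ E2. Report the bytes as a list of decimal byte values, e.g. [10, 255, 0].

E1 ⊕ E2 = (M1 ⊕ K) ⊕ (M2 ⊕ K) = M1 ⊕ M2 — the shared key cancels under XOR.
byte 0: ce ⊕ 55 = 9b
byte 1: cf ⊕ b6 = 79
byte 2: b0 ⊕ 33 = 83
byte 3: ea ⊕ 1e = f4
byte 4: 7d ⊕ d2 = af
byte 5: 84 ⊕ 03 = 87
byte 6: 92 ⊕ 27 = b5
byte 7: 9d ⊕ a7 = 3a
byte 8: 5d ⊕ 7c = 21
byte 9: eb ⊕ 01 = ea
byte 10: 38 ⊕ 44 = 7c
byte 11: 29 ⊕ e0 = c9

[155, 121, 131, 244, 175, 135, 181, 58, 33, 234, 124, 201]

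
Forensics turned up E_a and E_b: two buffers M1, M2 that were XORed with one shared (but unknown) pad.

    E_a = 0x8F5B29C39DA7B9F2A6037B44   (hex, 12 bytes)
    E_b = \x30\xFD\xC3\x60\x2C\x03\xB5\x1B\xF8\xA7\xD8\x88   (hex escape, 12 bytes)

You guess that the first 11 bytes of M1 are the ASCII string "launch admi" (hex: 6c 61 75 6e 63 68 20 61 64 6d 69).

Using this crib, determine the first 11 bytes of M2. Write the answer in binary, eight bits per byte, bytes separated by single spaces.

11010011 11000111 10011111 11001101 11010010 11001100 00101100 10001000 00111010 11001001 11001010

First, E_a ⊕ E_b = (M1 ⊕ K) ⊕ (M2 ⊕ K) = M1 ⊕ M2, so the key drops out. Then M2 = (M1 ⊕ M2) ⊕ M1 over the first 11 bytes.
byte 0: (8f ^ 30) ^ 6c = bf ^ 6c = d3
byte 1: (5b ^ fd) ^ 61 = a6 ^ 61 = c7
byte 2: (29 ^ c3) ^ 75 = ea ^ 75 = 9f
byte 3: (c3 ^ 60) ^ 6e = a3 ^ 6e = cd
byte 4: (9d ^ 2c) ^ 63 = b1 ^ 63 = d2
byte 5: (a7 ^ 03) ^ 68 = a4 ^ 68 = cc
byte 6: (b9 ^ b5) ^ 20 = 0c ^ 20 = 2c
byte 7: (f2 ^ 1b) ^ 61 = e9 ^ 61 = 88
byte 8: (a6 ^ f8) ^ 64 = 5e ^ 64 = 3a
byte 9: (03 ^ a7) ^ 6d = a4 ^ 6d = c9
byte 10: (7b ^ d8) ^ 69 = a3 ^ 69 = ca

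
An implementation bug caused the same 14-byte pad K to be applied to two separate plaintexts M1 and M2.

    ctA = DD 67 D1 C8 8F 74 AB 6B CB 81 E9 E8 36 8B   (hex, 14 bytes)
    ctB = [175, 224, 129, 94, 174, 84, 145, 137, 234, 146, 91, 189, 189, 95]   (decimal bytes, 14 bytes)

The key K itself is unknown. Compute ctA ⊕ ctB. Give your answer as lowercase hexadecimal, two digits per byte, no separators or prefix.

7287509621203ae22113b2558bd4

ctA ⊕ ctB = (M1 ⊕ K) ⊕ (M2 ⊕ K) = M1 ⊕ M2 — the shared key cancels under XOR.
dd ^ af = 72
67 ^ e0 = 87
d1 ^ 81 = 50
c8 ^ 5e = 96
8f ^ ae = 21
74 ^ 54 = 20
ab ^ 91 = 3a
6b ^ 89 = e2
cb ^ ea = 21
81 ^ 92 = 13
e9 ^ 5b = b2
e8 ^ bd = 55
36 ^ bd = 8b
8b ^ 5f = d4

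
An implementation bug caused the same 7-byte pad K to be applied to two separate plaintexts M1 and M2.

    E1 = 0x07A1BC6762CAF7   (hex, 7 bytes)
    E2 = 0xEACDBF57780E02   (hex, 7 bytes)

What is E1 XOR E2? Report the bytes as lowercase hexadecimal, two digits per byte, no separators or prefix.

E1 ⊕ E2 = (M1 ⊕ K) ⊕ (M2 ⊕ K) = M1 ⊕ M2 — the shared key cancels under XOR.
07 ^ ea = ed
a1 ^ cd = 6c
bc ^ bf = 03
67 ^ 57 = 30
62 ^ 78 = 1a
ca ^ 0e = c4
f7 ^ 02 = f5

ed6c03301ac4f5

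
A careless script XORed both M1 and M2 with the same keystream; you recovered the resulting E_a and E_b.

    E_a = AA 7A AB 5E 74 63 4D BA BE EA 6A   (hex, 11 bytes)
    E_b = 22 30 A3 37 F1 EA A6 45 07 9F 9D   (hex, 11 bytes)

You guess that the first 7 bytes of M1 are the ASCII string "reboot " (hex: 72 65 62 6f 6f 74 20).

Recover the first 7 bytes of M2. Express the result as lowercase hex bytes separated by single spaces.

First, E_a ⊕ E_b = (M1 ⊕ K) ⊕ (M2 ⊕ K) = M1 ⊕ M2, so the key drops out. Then M2 = (M1 ⊕ M2) ⊕ M1 over the first 7 bytes.
byte 0: (aa ⊕ 22) ⊕ 72 = 88 ⊕ 72 = fa
byte 1: (7a ⊕ 30) ⊕ 65 = 4a ⊕ 65 = 2f
byte 2: (ab ⊕ a3) ⊕ 62 = 08 ⊕ 62 = 6a
byte 3: (5e ⊕ 37) ⊕ 6f = 69 ⊕ 6f = 06
byte 4: (74 ⊕ f1) ⊕ 6f = 85 ⊕ 6f = ea
byte 5: (63 ⊕ ea) ⊕ 74 = 89 ⊕ 74 = fd
byte 6: (4d ⊕ a6) ⊕ 20 = eb ⊕ 20 = cb

fa 2f 6a 06 ea fd cb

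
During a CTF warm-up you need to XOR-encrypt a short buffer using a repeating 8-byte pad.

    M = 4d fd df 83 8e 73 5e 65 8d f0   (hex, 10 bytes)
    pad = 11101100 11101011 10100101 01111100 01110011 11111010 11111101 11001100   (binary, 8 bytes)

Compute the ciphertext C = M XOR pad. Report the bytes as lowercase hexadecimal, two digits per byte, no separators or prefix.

a1167afffd89a3a9611b

The 8-byte key repeats, so the effective keystream is ec eb a5 7c 73 fa fd cc ec eb.
byte 0:  77 ^ 236 = 161
byte 1: 253 ^ 235 =  22
byte 2: 223 ^ 165 = 122
byte 3: 131 ^ 124 = 255
byte 4: 142 ^ 115 = 253
byte 5: 115 ^ 250 = 137
byte 6:  94 ^ 253 = 163
byte 7: 101 ^ 204 = 169
byte 8: 141 ^ 236 =  97
byte 9: 240 ^ 235 =  27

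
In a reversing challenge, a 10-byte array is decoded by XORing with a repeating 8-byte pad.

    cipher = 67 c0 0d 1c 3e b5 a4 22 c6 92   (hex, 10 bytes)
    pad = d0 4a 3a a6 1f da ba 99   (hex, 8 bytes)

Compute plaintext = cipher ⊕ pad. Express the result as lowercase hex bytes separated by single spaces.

The 8-byte key repeats, so the effective keystream is d0 4a 3a a6 1f da ba 99 d0 4a.
byte 0: 67 xor d0 = b7
byte 1: c0 xor 4a = 8a
byte 2: 0d xor 3a = 37
byte 3: 1c xor a6 = ba
byte 4: 3e xor 1f = 21
byte 5: b5 xor da = 6f
byte 6: a4 xor ba = 1e
byte 7: 22 xor 99 = bb
byte 8: c6 xor d0 = 16
byte 9: 92 xor 4a = d8

b7 8a 37 ba 21 6f 1e bb 16 d8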